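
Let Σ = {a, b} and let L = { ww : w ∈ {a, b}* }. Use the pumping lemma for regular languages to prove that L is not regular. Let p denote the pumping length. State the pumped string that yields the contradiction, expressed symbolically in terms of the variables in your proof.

a^{p+k} b^p a^p b^p

Assume L is regular; let p be its pumping constant.
Take w = a^p b^p a^p b^p = uu where u = a^pb^p; then w ∈ L and |w| = 4p ≥ p.
Write w = xyz as guaranteed by the lemma, with |xy| ≤ p and |y| ≥ 1.
Because |xy| ≤ p and w begins with p copies of a, we have y = a^k with 1 ≤ k ≤ p.
Pump with i = 2: xy^2z = a^{p+k} b^p a^p b^p, of length 4p+k. Suppose this equals vv. The string starts with a and ends with b, so v does too; thus the boundary between the two copies of v is a b→a transition. There is exactly one such transition, at position 2p+k, so |v| = 2p+k and |vv| = 4p+2k ≠ 4p+k since k ≥ 1. So xy^2z ∉ L.
This is a contradiction; hence L is not regular.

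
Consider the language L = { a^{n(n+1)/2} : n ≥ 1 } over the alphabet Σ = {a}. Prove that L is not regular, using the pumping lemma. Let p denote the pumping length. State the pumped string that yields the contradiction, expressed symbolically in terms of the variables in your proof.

a^{p(p+1)/2+k}

Assume L is regular; let p be its pumping constant.
Take w = a^{p(p+1)/2} ∈ L with |w| = p(p+1)/2 ≥ p.
The pumping lemma gives a decomposition w = xyz where |xy| ≤ p and |y| ≥ 1.
Then y = a^k for some k with 1 ≤ k ≤ p.
Pump with i = 2: xy^2z = a^{p(p+1)/2+k}. Since 1 ≤ k ≤ p, p(p+1)/2 < p(p+1)/2+k ≤ p(p+1)/2+p < (p+1)(p+2)/2, so p(p+1)/2+k is strictly between consecutive triangular numbers. So xy^2z ∉ L.
Contradiction. Therefore L is not regular.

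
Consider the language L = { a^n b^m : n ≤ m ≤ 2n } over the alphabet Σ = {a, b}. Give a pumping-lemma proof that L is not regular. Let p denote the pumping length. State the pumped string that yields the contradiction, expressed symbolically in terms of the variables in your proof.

Assume L is regular. Let p be the pumping length given by the pumping lemma.
Take w = a^p b^p ∈ L (since p ≤ p ≤ 2p), with |w| = 2p ≥ p.
Write w = xyz as guaranteed by the lemma, with |xy| ≤ p and |y| ≥ 1.
The first p characters of w are a's, so xy (and hence y) consists only of a's. Write y = a^k, 1 ≤ k ≤ p.
Pump with i = 2: xy^2z = a^{p+k} b^p. Now n = p+k > p = m, so the condition n ≤ m fails. Thus xy^2z ∉ L.
This contradicts the pumping lemma, so L is not regular.

a^{p+k} b^p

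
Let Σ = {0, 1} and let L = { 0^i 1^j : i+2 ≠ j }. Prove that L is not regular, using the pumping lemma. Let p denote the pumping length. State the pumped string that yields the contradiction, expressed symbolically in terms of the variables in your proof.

Assume L is regular. Let p be the pumping length given by the pumping lemma.
Choose w = 0^p 1^{p+p!+2}. Since p ≠ (p+p!+2)-2 = p+p!, w ∈ L; and |w| ≥ p.
By the pumping lemma, w = xyz with |xy| ≤ p and y is nonempty.
Since the first p symbols of w are all 0's and |xy| ≤ p, y lies entirely in the leading 0-block: y = 0^k for some k with 1 ≤ k ≤ p.
Since 1 ≤ k ≤ p, k divides p!; set t = 1 + p!/k. Then xy^t z has p + (p!/k)·k = p + p! copies of 0. Now the 0-count is p+p! and (1-count)-2 = (p+p!+2)-2 = p+p!, so i+2 ≠ j fails. So xy^t z = 0^{p+p!} 1^{p+p!+2} ∉ L.
This contradicts the pumping lemma, so L is not regular.

0^{p+p!} 1^{p+p!+2}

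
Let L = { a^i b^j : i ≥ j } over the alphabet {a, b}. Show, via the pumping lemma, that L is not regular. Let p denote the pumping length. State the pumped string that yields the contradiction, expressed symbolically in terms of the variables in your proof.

a^{p-k} b^p

Assume L is regular; let p be its pumping constant.
Choose w = a^p b^p ∈ L, with |w| = 2p ≥ p.
The pumping lemma gives a decomposition w = xyz where |xy| ≤ p and y is nonempty.
Since the first p symbols of w are all a's and |xy| ≤ p, y lies entirely in the leading a-block: y = a^k for some k with 1 ≤ k ≤ p.
Consider xy^0z = xz = a^{p-k} b^p. Since k ≥ 1, the a-count p-k is less than p, so i ≥ j fails; thus xz ∉ L.
This contradicts the pumping lemma, so L is not regular.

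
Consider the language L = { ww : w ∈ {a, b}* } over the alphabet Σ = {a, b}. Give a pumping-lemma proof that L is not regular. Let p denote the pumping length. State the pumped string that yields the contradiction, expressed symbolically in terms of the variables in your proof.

a^{p+k} b^p a^p b^p

Suppose for contradiction that L is regular, and let p be the pumping length.
Take w = a^p b^p a^p b^p = uu where u = a^pb^p; then w ∈ L and |w| = 4p ≥ p.
The pumping lemma gives a decomposition w = xyz where |xy| ≤ p and |y| ≥ 1.
Since the first p symbols of w are all a's and |xy| ≤ p, y lies entirely in the leading a-block: y = a^k for some k with 1 ≤ k ≤ p.
Pump with i = 2: xy^2z = a^{p+k} b^p a^p b^p, of length 4p+k. Suppose this equals vv. The string starts with a and ends with b, so v does too; thus the boundary between the two copies of v is a b→a transition. There is exactly one such transition, at position 2p+k, so |v| = 2p+k and |vv| = 4p+2k ≠ 4p+k since k ≥ 1. So xy^2z ∉ L.
Contradiction. Therefore L is not regular.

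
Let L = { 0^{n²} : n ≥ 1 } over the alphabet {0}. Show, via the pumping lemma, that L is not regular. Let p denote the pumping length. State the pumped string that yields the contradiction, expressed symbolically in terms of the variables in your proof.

Suppose for contradiction that L is regular, and let p be the pumping length.
Take w = 0^{p²} ∈ L with |w| = p² ≥ p.
By the pumping lemma, w = xyz with |xy| ≤ p and |y| > 0.
Then y = 0^k for some k with 1 ≤ k ≤ p.
Pump with i = 2: xy^2z = 0^{p²+k}. Since 1 ≤ k ≤ p, p² < p²+k ≤ p²+p < (p+1)², so p²+k lies strictly between consecutive squares and is not a perfect square. So xy^2z ∉ L.
Contradiction. Therefore L is not regular.

0^{p²+k}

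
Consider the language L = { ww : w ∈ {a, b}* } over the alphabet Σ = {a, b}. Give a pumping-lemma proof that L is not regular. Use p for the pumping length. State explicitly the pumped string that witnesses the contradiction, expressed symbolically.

a^{p+k} b^p a^p b^p

Assume L is regular. Let p be the pumping length given by the pumping lemma.
Take w = a^p b^p a^p b^p = uu where u = a^pb^p; then w ∈ L and |w| = 4p ≥ p.
The pumping lemma gives a decomposition w = xyz where |xy| ≤ p and |y| ≥ 1.
Since the first p symbols of w are all a's and |xy| ≤ p, y lies entirely in the leading a-block: y = a^k for some k with 1 ≤ k ≤ p.
Pump with i = 2: xy^2z = a^{p+k} b^p a^p b^p, of length 4p+k. Suppose this equals vv. The string starts with a and ends with b, so v does too; thus the boundary between the two copies of v is a b→a transition. There is exactly one such transition, at position 2p+k, so |v| = 2p+k and |vv| = 4p+2k ≠ 4p+k since k ≥ 1. So xy^2z ∉ L.
This contradicts the pumping lemma, so L is not regular.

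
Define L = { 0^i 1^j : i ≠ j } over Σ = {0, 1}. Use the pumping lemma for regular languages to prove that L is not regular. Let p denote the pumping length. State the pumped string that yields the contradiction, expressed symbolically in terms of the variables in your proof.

Suppose for contradiction that L is regular, and let p be the pumping length.
Choose w = 0^p 1^{p+p!}. Since p ≠ p+p!, w ∈ L; and |w| ≥ p.
By the pumping lemma, w = xyz with |xy| ≤ p and |y| > 0.
Since the first p symbols of w are all 0's and |xy| ≤ p, y lies entirely in the leading 0-block: y = 0^k for some k with 1 ≤ k ≤ p.
Since 1 ≤ k ≤ p, k divides p!; set t = 1 + p!/k. Then xy^t z has p + (p!/k)·k = p + p! copies of 0. Now the 0-count equals the 1-count, so i ≠ j fails. So xy^t z = 0^{p+p!} 1^{p+p!} ∉ L.
Contradiction. Therefore L is not regular.

0^{p+p!} 1^{p+p!}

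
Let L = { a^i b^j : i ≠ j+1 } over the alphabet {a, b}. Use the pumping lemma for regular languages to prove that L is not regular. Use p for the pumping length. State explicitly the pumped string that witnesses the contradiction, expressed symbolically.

a^{p+p!} b^{p+p!-1}

Suppose for contradiction that L is regular, and let p be the pumping length.
Choose w = a^p b^{p+p!-1}. Since p ≠ (p+p!-1)+1 = p+p!, w ∈ L; and |w| ≥ p.
The pumping lemma gives a decomposition w = xyz where |xy| ≤ p and y is nonempty.
Because |xy| ≤ p and w begins with p copies of a, we have y = a^k with 1 ≤ k ≤ p.
Since 1 ≤ k ≤ p, k divides p!; set t = 1 + p!/k. Then xy^t z has p + (p!/k)·k = p + p! copies of a. Now the a-count is p+p! and (b-count)+1 = (p+p!-1)+1 = p+p!, so i ≠ j+1 fails. So xy^t z = a^{p+p!} b^{p+p!-1} ∉ L.
Contradiction. Therefore L is not regular.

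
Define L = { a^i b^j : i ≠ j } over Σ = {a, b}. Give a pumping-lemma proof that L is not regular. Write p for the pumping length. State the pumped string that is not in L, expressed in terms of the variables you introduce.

Suppose for contradiction that L is regular, and let p be the pumping length.
Choose w = a^p b^{p+p!}. Since p ≠ p+p!, w ∈ L; and |w| ≥ p.
Write w = xyz as guaranteed by the lemma, with |xy| ≤ p and |y| > 0.
The first p characters of w are a's, so xy (and hence y) consists only of a's. Write y = a^k, 1 ≤ k ≤ p.
Since 1 ≤ k ≤ p, k divides p!; set t = 1 + p!/k. Then xy^t z has p + (p!/k)·k = p + p! copies of a. Now the a-count equals the b-count, so i ≠ j fails. So xy^t z = a^{p+p!} b^{p+p!} ∉ L.
This is a contradiction; hence L is not regular.

a^{p+p!} b^{p+p!}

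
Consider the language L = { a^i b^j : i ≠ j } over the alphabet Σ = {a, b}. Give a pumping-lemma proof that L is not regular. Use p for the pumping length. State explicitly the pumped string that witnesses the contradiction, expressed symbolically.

Assume L is regular; let p be its pumping constant.
Choose w = a^p b^{p+p!}. Since p ≠ p+p!, w ∈ L; and |w| ≥ p.
By the pumping lemma, w = xyz with |xy| ≤ p and y is nonempty.
Because |xy| ≤ p and w begins with p copies of a, we have y = a^k with 1 ≤ k ≤ p.
Since 1 ≤ k ≤ p, k divides p!; set t = 1 + p!/k. Then xy^t z has p + (p!/k)·k = p + p! copies of a. Now the a-count equals the b-count, so i ≠ j fails. So xy^t z = a^{p+p!} b^{p+p!} ∉ L.
Contradiction. Therefore L is not regular.

a^{p+p!} b^{p+p!}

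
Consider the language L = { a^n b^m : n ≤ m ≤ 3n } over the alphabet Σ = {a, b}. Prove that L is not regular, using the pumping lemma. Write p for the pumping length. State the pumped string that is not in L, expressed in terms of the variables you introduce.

a^{p+k} b^p

Toward a contradiction, assume L is regular with pumping length p.
Take w = a^p b^p ∈ L (since p ≤ p ≤ 3p), with |w| = 2p ≥ p.
Write w = xyz as guaranteed by the lemma, with |xy| ≤ p and y is nonempty.
Since the first p symbols of w are all a's and |xy| ≤ p, y lies entirely in the leading a-block: y = a^k for some k with 1 ≤ k ≤ p.
Pump with i = 2: xy^2z = a^{p+k} b^p. Now n = p+k > p = m, so the condition n ≤ m fails. Thus xy^2z ∉ L.
This is a contradiction; hence L is not regular.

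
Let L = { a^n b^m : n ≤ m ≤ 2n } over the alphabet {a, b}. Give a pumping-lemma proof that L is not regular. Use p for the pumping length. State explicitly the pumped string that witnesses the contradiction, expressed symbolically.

Assume L is regular. Let p be the pumping length given by the pumping lemma.
Take w = a^p b^p ∈ L (since p ≤ p ≤ 2p), with |w| = 2p ≥ p.
Write w = xyz as guaranteed by the lemma, with |xy| ≤ p and |y| ≥ 1.
Because |xy| ≤ p and w begins with p copies of a, we have y = a^k with 1 ≤ k ≤ p.
Pump with i = 2: xy^2z = a^{p+k} b^p. Now n = p+k > p = m, so the condition n ≤ m fails. Thus xy^2z ∉ L.
This contradicts the pumping lemma, so L is not regular.

a^{p+k} b^p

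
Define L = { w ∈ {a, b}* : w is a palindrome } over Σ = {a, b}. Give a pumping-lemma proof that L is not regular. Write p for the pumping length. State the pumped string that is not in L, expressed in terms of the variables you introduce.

Assume L is regular; let p be its pumping constant.
Take w = a^p b a^p, a palindrome of length 2p+1 ≥ p.
The pumping lemma gives a decomposition w = xyz where |xy| ≤ p and |y| > 0.
Since the first p symbols of w are all a's and |xy| ≤ p, y lies entirely in the leading a-block: y = a^k for some k with 1 ≤ k ≤ p.
Pump with i = 2: xy^2z = a^{p+k} b a^p. Its reverse is a^p b a^{p+k}, which differs from xy^2z since k ≥ 1. So xy^2z is not a palindrome and xy^2z ∉ L.
Contradiction. Therefore L is not regular.

a^{p+k} b a^p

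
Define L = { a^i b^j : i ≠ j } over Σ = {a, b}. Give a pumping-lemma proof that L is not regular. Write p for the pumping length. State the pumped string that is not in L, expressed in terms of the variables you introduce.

a^{p+p!} b^{p+p!}

Assume L is regular; let p be its pumping constant.
Choose w = a^p b^{p+p!}. Since p ≠ p+p!, w ∈ L; and |w| ≥ p.
By the pumping lemma, w = xyz with |xy| ≤ p and |y| > 0.
The first p characters of w are a's, so xy (and hence y) consists only of a's. Write y = a^k, 1 ≤ k ≤ p.
Since 1 ≤ k ≤ p, k divides p!; set t = 1 + p!/k. Then xy^t z has p + (p!/k)·k = p + p! copies of a. Now the a-count equals the b-count, so i ≠ j fails. So xy^t z = a^{p+p!} b^{p+p!} ∉ L.
This contradicts the pumping lemma, so L is not regular.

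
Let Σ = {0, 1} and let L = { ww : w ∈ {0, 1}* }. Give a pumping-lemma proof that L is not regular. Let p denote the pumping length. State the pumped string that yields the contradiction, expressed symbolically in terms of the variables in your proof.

Assume L is regular; let p be its pumping constant.
Take w = 0^p 1^p 0^p 1^p = uu where u = 0^p1^p; then w ∈ L and |w| = 4p ≥ p.
Write w = xyz as guaranteed by the lemma, with |xy| ≤ p and |y| > 0.
Because |xy| ≤ p and w begins with p copies of 0, we have y = 0^k with 1 ≤ k ≤ p.
Pump with i = 2: xy^2z = 0^{p+k} 1^p 0^p 1^p, of length 4p+k. Suppose this equals vv. The string starts with 0 and ends with 1, so v does too; thus the boundary between the two copies of v is a 1→0 transition. There is exactly one such transition, at position 2p+k, so |v| = 2p+k and |vv| = 4p+2k ≠ 4p+k since k ≥ 1. So xy^2z ∉ L.
This is a contradiction; hence L is not regular.

0^{p+k} 1^p 0^p 1^p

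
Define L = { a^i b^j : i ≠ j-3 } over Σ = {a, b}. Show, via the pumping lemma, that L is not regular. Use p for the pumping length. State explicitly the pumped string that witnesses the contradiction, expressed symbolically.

Toward a contradiction, assume L is regular with pumping length p.
Choose w = a^p b^{p+p!+3}. Since p ≠ (p+p!+3)-3 = p+p!, w ∈ L; and |w| ≥ p.
Write w = xyz as guaranteed by the lemma, with |xy| ≤ p and |y| > 0.
Because |xy| ≤ p and w begins with p copies of a, we have y = a^k with 1 ≤ k ≤ p.
Since 1 ≤ k ≤ p, k divides p!; set t = 1 + p!/k. Then xy^t z has p + (p!/k)·k = p + p! copies of a. Now the a-count is p+p! and (b-count)-3 = (p+p!+3)-3 = p+p!, so i ≠ j-3 fails. So xy^t z = a^{p+p!} b^{p+p!+3} ∉ L.
This contradicts the pumping lemma, so L is not regular.

a^{p+p!} b^{p+p!+3}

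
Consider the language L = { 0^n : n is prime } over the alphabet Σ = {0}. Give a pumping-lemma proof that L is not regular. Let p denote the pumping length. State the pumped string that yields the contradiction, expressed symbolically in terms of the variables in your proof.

Toward a contradiction, assume L is regular with pumping length p.
Let q be a prime with q ≥ p+2 (infinitely many primes exist), and take w = 0^q ∈ L with |w| = q ≥ p.
Write w = xyz as guaranteed by the lemma, with |xy| ≤ p and |y| > 0.
Then y = 0^k for some k with 1 ≤ k ≤ p.
Since 1 ≤ k ≤ p, |xz| = q-k. Pump with i = q+1: |xy^{q+1}z| = (q-k)+(q+1)k = q+qk = q(1+k), which is composite (both factors ≥ 2). So xy^{q+1}z = 0^{q(1+k)} ∉ L.
This is a contradiction; hence L is not regular.

0^{q(1+k)}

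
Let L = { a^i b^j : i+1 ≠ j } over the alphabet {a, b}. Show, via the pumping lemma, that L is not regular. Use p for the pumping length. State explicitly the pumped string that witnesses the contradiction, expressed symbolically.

Assume L is regular. Let p be the pumping length given by the pumping lemma.
Choose w = a^p b^{p+p!+1}. Since p ≠ (p+p!+1)-1 = p+p!, w ∈ L; and |w| ≥ p.
The pumping lemma gives a decomposition w = xyz where |xy| ≤ p and |y| > 0.
Since the first p symbols of w are all a's and |xy| ≤ p, y lies entirely in the leading a-block: y = a^k for some k with 1 ≤ k ≤ p.
Since 1 ≤ k ≤ p, k divides p!; set t = 1 + p!/k. Then xy^t z has p + (p!/k)·k = p + p! copies of a. Now the a-count is p+p! and (b-count)-1 = (p+p!+1)-1 = p+p!, so i+1 ≠ j fails. So xy^t z = a^{p+p!} b^{p+p!+1} ∉ L.
This contradicts the pumping lemma, so L is not regular.

a^{p+p!} b^{p+p!+1}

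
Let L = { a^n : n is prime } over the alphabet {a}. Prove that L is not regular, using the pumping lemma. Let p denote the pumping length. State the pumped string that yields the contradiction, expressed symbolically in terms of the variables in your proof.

a^{q(1+k)}

Assume L is regular; let p be its pumping constant.
Let q be a prime with q ≥ p+2 (infinitely many primes exist), and take w = a^q ∈ L with |w| = q ≥ p.
The pumping lemma gives a decomposition w = xyz where |xy| ≤ p and y is nonempty.
Then y = a^k for some k with 1 ≤ k ≤ p.
Since 1 ≤ k ≤ p, |xz| = q-k. Pump with i = q+1: |xy^{q+1}z| = (q-k)+(q+1)k = q+qk = q(1+k), which is composite (both factors ≥ 2). So xy^{q+1}z = a^{q(1+k)} ∉ L.
Contradiction. Therefore L is not regular.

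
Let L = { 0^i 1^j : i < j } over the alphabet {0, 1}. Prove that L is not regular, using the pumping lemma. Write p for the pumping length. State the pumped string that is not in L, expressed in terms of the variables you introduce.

Assume L is regular. Let p be the pumping length given by the pumping lemma.
Choose w = 0^p 1^{p+1} ∈ L, with |w| = 2p+1 ≥ p.
Write w = xyz as guaranteed by the lemma, with |xy| ≤ p and y is nonempty.
The first p characters of w are 0's, so xy (and hence y) consists only of 0's. Write y = 0^k, 1 ≤ k ≤ p.
Consider xy^2z = 0^{p+k} 1^{p+1}. Since k ≥ 1, the 0-count p+k is at least p+1, so i < j fails; thus xy^2z ∉ L.
This is a contradiction; hence L is not regular.

0^{p+k} 1^{p+1}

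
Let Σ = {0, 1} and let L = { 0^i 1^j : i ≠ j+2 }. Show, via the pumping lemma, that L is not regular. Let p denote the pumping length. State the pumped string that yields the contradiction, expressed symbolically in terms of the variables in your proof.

0^{p+p!} 1^{p+p!-2}

Assume L is regular. Let p be the pumping length given by the pumping lemma.
Choose w = 0^p 1^{p+p!-2}. Since p ≠ (p+p!-2)+2 = p+p!, w ∈ L; and |w| ≥ p.
Write w = xyz as guaranteed by the lemma, with |xy| ≤ p and |y| > 0.
Since the first p symbols of w are all 0's and |xy| ≤ p, y lies entirely in the leading 0-block: y = 0^k for some k with 1 ≤ k ≤ p.
Since 1 ≤ k ≤ p, k divides p!; set t = 1 + p!/k. Then xy^t z has p + (p!/k)·k = p + p! copies of 0. Now the 0-count is p+p! and (1-count)+2 = (p+p!-2)+2 = p+p!, so i ≠ j+2 fails. So xy^t z = 0^{p+p!} 1^{p+p!-2} ∉ L.
This is a contradiction; hence L is not regular.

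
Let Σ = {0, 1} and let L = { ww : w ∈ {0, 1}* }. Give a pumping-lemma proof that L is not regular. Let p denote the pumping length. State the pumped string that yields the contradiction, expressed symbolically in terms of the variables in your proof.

Assume L is regular; let p be its pumping constant.
Take w = 0^p 1^p 0^p 1^p = uu where u = 0^p1^p; then w ∈ L and |w| = 4p ≥ p.
By the pumping lemma, w = xyz with |xy| ≤ p and |y| > 0.
The first p characters of w are 0's, so xy (and hence y) consists only of 0's. Write y = 0^k, 1 ≤ k ≤ p.
Pump with i = 2: xy^2z = 0^{p+k} 1^p 0^p 1^p, of length 4p+k. Suppose this equals vv. The string starts with 0 and ends with 1, so v does too; thus the boundary between the two copies of v is a 1→0 transition. There is exactly one such transition, at position 2p+k, so |v| = 2p+k and |vv| = 4p+2k ≠ 4p+k since k ≥ 1. So xy^2z ∉ L.
Contradiction. Therefore L is not regular.

0^{p+k} 1^p 0^p 1^p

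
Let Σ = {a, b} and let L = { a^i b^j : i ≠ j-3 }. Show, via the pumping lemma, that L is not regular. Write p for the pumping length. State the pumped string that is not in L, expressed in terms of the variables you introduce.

Suppose for contradiction that L is regular, and let p be the pumping length.
Choose w = a^p b^{p+p!+3}. Since p ≠ (p+p!+3)-3 = p+p!, w ∈ L; and |w| ≥ p.
Write w = xyz as guaranteed by the lemma, with |xy| ≤ p and |y| ≥ 1.
The first p characters of w are a's, so xy (and hence y) consists only of a's. Write y = a^k, 1 ≤ k ≤ p.
Since 1 ≤ k ≤ p, k divides p!; set t = 1 + p!/k. Then xy^t z has p + (p!/k)·k = p + p! copies of a. Now the a-count is p+p! and (b-count)-3 = (p+p!+3)-3 = p+p!, so i ≠ j-3 fails. So xy^t z = a^{p+p!} b^{p+p!+3} ∉ L.
This contradicts the pumping lemma, so L is not regular.

a^{p+p!} b^{p+p!+3}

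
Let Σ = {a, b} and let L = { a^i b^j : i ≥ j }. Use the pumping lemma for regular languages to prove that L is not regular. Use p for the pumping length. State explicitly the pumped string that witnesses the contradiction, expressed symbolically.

Assume L is regular; let p be its pumping constant.
Choose w = a^p b^p ∈ L, with |w| = 2p ≥ p.
By the pumping lemma, w = xyz with |xy| ≤ p and y is nonempty.
Because |xy| ≤ p and w begins with p copies of a, we have y = a^k with 1 ≤ k ≤ p.
Consider xy^0z = xz = a^{p-k} b^p. Since k ≥ 1, the a-count p-k is less than p, so i ≥ j fails; thus xz ∉ L.
This is a contradiction; hence L is not regular.

a^{p-k} b^p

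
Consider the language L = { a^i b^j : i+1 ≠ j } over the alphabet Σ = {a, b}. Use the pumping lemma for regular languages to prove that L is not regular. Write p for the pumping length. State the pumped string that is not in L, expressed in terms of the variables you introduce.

a^{p+p!} b^{p+p!+1}

Assume L is regular. Let p be the pumping length given by the pumping lemma.
Choose w = a^p b^{p+p!+1}. Since p ≠ (p+p!+1)-1 = p+p!, w ∈ L; and |w| ≥ p.
The pumping lemma gives a decomposition w = xyz where |xy| ≤ p and |y| ≥ 1.
Since the first p symbols of w are all a's and |xy| ≤ p, y lies entirely in the leading a-block: y = a^k for some k with 1 ≤ k ≤ p.
Since 1 ≤ k ≤ p, k divides p!; set t = 1 + p!/k. Then xy^t z has p + (p!/k)·k = p + p! copies of a. Now the a-count is p+p! and (b-count)-1 = (p+p!+1)-1 = p+p!, so i+1 ≠ j fails. So xy^t z = a^{p+p!} b^{p+p!+1} ∉ L.
This is a contradiction; hence L is not regular.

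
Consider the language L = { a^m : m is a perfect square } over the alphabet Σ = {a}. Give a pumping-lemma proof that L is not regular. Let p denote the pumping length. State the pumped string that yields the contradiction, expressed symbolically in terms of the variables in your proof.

a^{p²+k}

Suppose for contradiction that L is regular, and let p be the pumping length.
Take w = a^{p²} ∈ L with |w| = p² ≥ p.
The pumping lemma gives a decomposition w = xyz where |xy| ≤ p and |y| ≥ 1.
Then y = a^k for some k with 1 ≤ k ≤ p.
Pump with i = 2: xy^2z = a^{p²+k}. Since 1 ≤ k ≤ p, p² < p²+k ≤ p²+p < (p+1)², so p²+k lies strictly between consecutive squares and is not a perfect square. So xy^2z ∉ L.
This contradicts the pumping lemma, so L is not regular.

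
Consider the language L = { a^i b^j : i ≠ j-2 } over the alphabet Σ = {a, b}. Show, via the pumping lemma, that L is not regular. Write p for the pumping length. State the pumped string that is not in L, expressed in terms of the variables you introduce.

a^{p+p!} b^{p+p!+2}

Toward a contradiction, assume L is regular with pumping length p.
Choose w = a^p b^{p+p!+2}. Since p ≠ (p+p!+2)-2 = p+p!, w ∈ L; and |w| ≥ p.
By the pumping lemma, w = xyz with |xy| ≤ p and y is nonempty.
Since the first p symbols of w are all a's and |xy| ≤ p, y lies entirely in the leading a-block: y = a^k for some k with 1 ≤ k ≤ p.
Since 1 ≤ k ≤ p, k divides p!; set t = 1 + p!/k. Then xy^t z has p + (p!/k)·k = p + p! copies of a. Now the a-count is p+p! and (b-count)-2 = (p+p!+2)-2 = p+p!, so i ≠ j-2 fails. So xy^t z = a^{p+p!} b^{p+p!+2} ∉ L.
Contradiction. Therefore L is not regular.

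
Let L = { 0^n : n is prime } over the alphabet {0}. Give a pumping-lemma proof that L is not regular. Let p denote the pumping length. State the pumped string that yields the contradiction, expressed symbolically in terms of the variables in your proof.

0^{q(1+k)}

Assume L is regular; let p be its pumping constant.
Let q be a prime with q ≥ p+2 (infinitely many primes exist), and take w = 0^q ∈ L with |w| = q ≥ p.
Write w = xyz as guaranteed by the lemma, with |xy| ≤ p and y is nonempty.
Then y = 0^k for some k with 1 ≤ k ≤ p.
Since 1 ≤ k ≤ p, |xz| = q-k. Pump with i = q+1: |xy^{q+1}z| = (q-k)+(q+1)k = q+qk = q(1+k), which is composite (both factors ≥ 2). So xy^{q+1}z = 0^{q(1+k)} ∉ L.
This contradicts the pumping lemma, so L is not regular.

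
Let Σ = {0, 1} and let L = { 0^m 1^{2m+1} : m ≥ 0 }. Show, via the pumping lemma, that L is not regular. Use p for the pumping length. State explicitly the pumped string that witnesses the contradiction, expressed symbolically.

0^{p+k} 1^{2p+1}

Assume L is regular. Let p be the pumping length given by the pumping lemma.
Choose w = 0^p 1^{2p+1}, which is in L with |w| = 3p+1 ≥ p.
The pumping lemma gives a decomposition w = xyz where |xy| ≤ p and |y| ≥ 1.
Because |xy| ≤ p and w begins with p copies of 0, we have y = 0^k with 1 ≤ k ≤ p.
Pump with i = 2: xy^2z = 0^{p+k} 1^{2p+1}. For this to lie in L we would need 2p+1 = 2(p+k)+1, which forces k = 0. But k ≥ 1, so xy^2z ∉ L.
This is a contradiction; hence L is not regular.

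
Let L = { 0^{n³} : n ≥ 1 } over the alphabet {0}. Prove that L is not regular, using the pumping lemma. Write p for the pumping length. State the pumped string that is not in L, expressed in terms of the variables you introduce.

Suppose for contradiction that L is regular, and let p be the pumping length.
Take w = 0^{p³} ∈ L with |w| = p³ ≥ p.
Write w = xyz as guaranteed by the lemma, with |xy| ≤ p and |y| ≥ 1.
Then y = 0^k for some k with 1 ≤ k ≤ p.
Pump with i = 2: xy^2z = 0^{p³+k}. Since 1 ≤ k ≤ p, p³ < p³+k ≤ p³+p < p³+3p²+3p+1 = (p+1)³, so p³+k is not a perfect cube. So xy^2z ∉ L.
Contradiction. Therefore L is not regular.

0^{p³+k}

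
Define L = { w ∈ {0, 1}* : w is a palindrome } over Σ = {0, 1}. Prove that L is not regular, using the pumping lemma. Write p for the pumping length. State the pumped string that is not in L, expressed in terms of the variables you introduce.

Suppose for contradiction that L is regular, and let p be the pumping length.
Take w = 0^p 1 0^p, a palindrome of length 2p+1 ≥ p.
Write w = xyz as guaranteed by the lemma, with |xy| ≤ p and |y| ≥ 1.
Since the first p symbols of w are all 0's and |xy| ≤ p, y lies entirely in the leading 0-block: y = 0^k for some k with 1 ≤ k ≤ p.
Pump with i = 2: xy^2z = 0^{p+k} 1 0^p. Its reverse is 0^p 1 0^{p+k}, which differs from xy^2z since k ≥ 1. So xy^2z is not a palindrome and xy^2z ∉ L.
Contradiction. Therefore L is not regular.

0^{p+k} 1 0^p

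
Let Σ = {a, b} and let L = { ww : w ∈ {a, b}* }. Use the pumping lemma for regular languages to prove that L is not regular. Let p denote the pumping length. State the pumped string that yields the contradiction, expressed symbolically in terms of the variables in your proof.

Assume L is regular. Let p be the pumping length given by the pumping lemma.
Take w = a^p b^p a^p b^p = uu where u = a^pb^p; then w ∈ L and |w| = 4p ≥ p.
By the pumping lemma, w = xyz with |xy| ≤ p and y is nonempty.
The first p characters of w are a's, so xy (and hence y) consists only of a's. Write y = a^k, 1 ≤ k ≤ p.
Pump with i = 2: xy^2z = a^{p+k} b^p a^p b^p, of length 4p+k. Suppose this equals vv. The string starts with a and ends with b, so v does too; thus the boundary between the two copies of v is a b→a transition. There is exactly one such transition, at position 2p+k, so |v| = 2p+k and |vv| = 4p+2k ≠ 4p+k since k ≥ 1. So xy^2z ∉ L.
This contradicts the pumping lemma, so L is not regular.

a^{p+k} b^p a^p b^p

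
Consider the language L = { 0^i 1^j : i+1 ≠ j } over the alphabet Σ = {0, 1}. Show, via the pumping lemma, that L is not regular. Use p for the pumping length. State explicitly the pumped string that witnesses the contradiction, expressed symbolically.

0^{p+p!} 1^{p+p!+1}

Assume L is regular. Let p be the pumping length given by the pumping lemma.
Choose w = 0^p 1^{p+p!+1}. Since p ≠ (p+p!+1)-1 = p+p!, w ∈ L; and |w| ≥ p.
Write w = xyz as guaranteed by the lemma, with |xy| ≤ p and y is nonempty.
Since the first p symbols of w are all 0's and |xy| ≤ p, y lies entirely in the leading 0-block: y = 0^k for some k with 1 ≤ k ≤ p.
Since 1 ≤ k ≤ p, k divides p!; set t = 1 + p!/k. Then xy^t z has p + (p!/k)·k = p + p! copies of 0. Now the 0-count is p+p! and (1-count)-1 = (p+p!+1)-1 = p+p!, so i+1 ≠ j fails. So xy^t z = 0^{p+p!} 1^{p+p!+1} ∉ L.
This contradicts the pumping lemma, so L is not regular.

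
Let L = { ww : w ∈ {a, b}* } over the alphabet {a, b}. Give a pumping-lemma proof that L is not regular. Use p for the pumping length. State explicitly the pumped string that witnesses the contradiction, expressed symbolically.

Suppose for contradiction that L is regular, and let p be the pumping length.
Take w = a^p b^p a^p b^p = uu where u = a^pb^p; then w ∈ L and |w| = 4p ≥ p.
Write w = xyz as guaranteed by the lemma, with |xy| ≤ p and y is nonempty.
Because |xy| ≤ p and w begins with p copies of a, we have y = a^k with 1 ≤ k ≤ p.
Pump with i = 2: xy^2z = a^{p+k} b^p a^p b^p, of length 4p+k. Suppose this equals vv. The string starts with a and ends with b, so v does too; thus the boundary between the two copies of v is a b→a transition. There is exactly one such transition, at position 2p+k, so |v| = 2p+k and |vv| = 4p+2k ≠ 4p+k since k ≥ 1. So xy^2z ∉ L.
This contradicts the pumping lemma, so L is not regular.

a^{p+k} b^p a^p b^p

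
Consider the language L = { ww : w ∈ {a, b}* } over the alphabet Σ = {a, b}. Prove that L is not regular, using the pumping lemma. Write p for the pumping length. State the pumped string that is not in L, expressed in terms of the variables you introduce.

a^{p+k} b^p a^p b^p

Assume L is regular; let p be its pumping constant.
Take w = a^p b^p a^p b^p = uu where u = a^pb^p; then w ∈ L and |w| = 4p ≥ p.
The pumping lemma gives a decomposition w = xyz where |xy| ≤ p and |y| ≥ 1.
The first p characters of w are a's, so xy (and hence y) consists only of a's. Write y = a^k, 1 ≤ k ≤ p.
Pump with i = 2: xy^2z = a^{p+k} b^p a^p b^p, of length 4p+k. Suppose this equals vv. The string starts with a and ends with b, so v does too; thus the boundary between the two copies of v is a b→a transition. There is exactly one such transition, at position 2p+k, so |v| = 2p+k and |vv| = 4p+2k ≠ 4p+k since k ≥ 1. So xy^2z ∉ L.
This contradicts the pumping lemma, so L is not regular.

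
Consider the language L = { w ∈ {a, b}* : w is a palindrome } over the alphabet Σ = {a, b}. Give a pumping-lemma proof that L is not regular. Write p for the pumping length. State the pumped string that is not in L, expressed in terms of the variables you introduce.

a^{p+k} b a^p

Toward a contradiction, assume L is regular with pumping length p.
Take w = a^p b a^p, a palindrome of length 2p+1 ≥ p.
Write w = xyz as guaranteed by the lemma, with |xy| ≤ p and |y| > 0.
Since the first p symbols of w are all a's and |xy| ≤ p, y lies entirely in the leading a-block: y = a^k for some k with 1 ≤ k ≤ p.
Pump with i = 2: xy^2z = a^{p+k} b a^p. Its reverse is a^p b a^{p+k}, which differs from xy^2z since k ≥ 1. So xy^2z is not a palindrome and xy^2z ∉ L.
This is a contradiction; hence L is not regular.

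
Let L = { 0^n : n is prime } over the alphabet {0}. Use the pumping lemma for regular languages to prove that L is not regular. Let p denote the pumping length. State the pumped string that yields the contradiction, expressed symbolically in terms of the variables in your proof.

0^{q(1+k)}

Toward a contradiction, assume L is regular with pumping length p.
Let q be a prime with q ≥ p+2 (infinitely many primes exist), and take w = 0^q ∈ L with |w| = q ≥ p.
Write w = xyz as guaranteed by the lemma, with |xy| ≤ p and |y| ≥ 1.
Then y = 0^k for some k with 1 ≤ k ≤ p.
Since 1 ≤ k ≤ p, |xz| = q-k. Pump with i = q+1: |xy^{q+1}z| = (q-k)+(q+1)k = q+qk = q(1+k), which is composite (both factors ≥ 2). So xy^{q+1}z = 0^{q(1+k)} ∉ L.
Contradiction. Therefore L is not regular.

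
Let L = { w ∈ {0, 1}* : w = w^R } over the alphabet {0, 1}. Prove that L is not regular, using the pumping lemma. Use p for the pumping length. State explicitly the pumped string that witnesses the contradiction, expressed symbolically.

0^{p+k} 1 0^p

Assume L is regular; let p be its pumping constant.
Take w = 0^p 1 0^p, a palindrome of length 2p+1 ≥ p.
By the pumping lemma, w = xyz with |xy| ≤ p and y is nonempty.
Since the first p symbols of w are all 0's and |xy| ≤ p, y lies entirely in the leading 0-block: y = 0^k for some k with 1 ≤ k ≤ p.
Pump with i = 2: xy^2z = 0^{p+k} 1 0^p. Its reverse is 0^p 1 0^{p+k}, which differs from xy^2z since k ≥ 1. So xy^2z is not a palindrome and xy^2z ∉ L.
This contradicts the pumping lemma, so L is not regular.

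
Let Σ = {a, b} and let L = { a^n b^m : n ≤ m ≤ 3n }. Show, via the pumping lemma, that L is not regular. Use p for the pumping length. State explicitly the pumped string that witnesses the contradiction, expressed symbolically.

Assume L is regular; let p be its pumping constant.
Take w = a^p b^p ∈ L (since p ≤ p ≤ 3p), with |w| = 2p ≥ p.
The pumping lemma gives a decomposition w = xyz where |xy| ≤ p and |y| ≥ 1.
The first p characters of w are a's, so xy (and hence y) consists only of a's. Write y = a^k, 1 ≤ k ≤ p.
Pump with i = 2: xy^2z = a^{p+k} b^p. Now n = p+k > p = m, so the condition n ≤ m fails. Thus xy^2z ∉ L.
Contradiction. Therefore L is not regular.

a^{p+k} b^p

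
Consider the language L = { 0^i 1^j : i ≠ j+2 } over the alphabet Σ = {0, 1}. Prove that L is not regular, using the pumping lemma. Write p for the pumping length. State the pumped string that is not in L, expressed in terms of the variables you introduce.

Toward a contradiction, assume L is regular with pumping length p.
Choose w = 0^p 1^{p+p!-2}. Since p ≠ (p+p!-2)+2 = p+p!, w ∈ L; and |w| ≥ p.
Write w = xyz as guaranteed by the lemma, with |xy| ≤ p and y is nonempty.
Because |xy| ≤ p and w begins with p copies of 0, we have y = 0^k with 1 ≤ k ≤ p.
Since 1 ≤ k ≤ p, k divides p!; set t = 1 + p!/k. Then xy^t z has p + (p!/k)·k = p + p! copies of 0. Now the 0-count is p+p! and (1-count)+2 = (p+p!-2)+2 = p+p!, so i ≠ j+2 fails. So xy^t z = 0^{p+p!} 1^{p+p!-2} ∉ L.
This is a contradiction; hence L is not regular.

0^{p+p!} 1^{p+p!-2}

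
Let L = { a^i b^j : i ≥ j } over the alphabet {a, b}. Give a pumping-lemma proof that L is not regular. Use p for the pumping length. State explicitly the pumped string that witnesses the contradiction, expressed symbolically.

a^{p-k} b^p

Toward a contradiction, assume L is regular with pumping length p.
Choose w = a^p b^p ∈ L, with |w| = 2p ≥ p.
By the pumping lemma, w = xyz with |xy| ≤ p and |y| > 0.
Because |xy| ≤ p and w begins with p copies of a, we have y = a^k with 1 ≤ k ≤ p.
Consider xy^0z = xz = a^{p-k} b^p. Since k ≥ 1, the a-count p-k is less than p, so i ≥ j fails; thus xz ∉ L.
This contradicts the pumping lemma, so L is not regular.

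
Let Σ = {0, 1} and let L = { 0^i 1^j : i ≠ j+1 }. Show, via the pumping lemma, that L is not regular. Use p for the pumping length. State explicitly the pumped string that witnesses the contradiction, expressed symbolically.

Assume L is regular; let p be its pumping constant.
Choose w = 0^p 1^{p+p!-1}. Since p ≠ (p+p!-1)+1 = p+p!, w ∈ L; and |w| ≥ p.
Write w = xyz as guaranteed by the lemma, with |xy| ≤ p and y is nonempty.
The first p characters of w are 0's, so xy (and hence y) consists only of 0's. Write y = 0^k, 1 ≤ k ≤ p.
Since 1 ≤ k ≤ p, k divides p!; set t = 1 + p!/k. Then xy^t z has p + (p!/k)·k = p + p! copies of 0. Now the 0-count is p+p! and (1-count)+1 = (p+p!-1)+1 = p+p!, so i ≠ j+1 fails. So xy^t z = 0^{p+p!} 1^{p+p!-1} ∉ L.
This is a contradiction; hence L is not regular.

0^{p+p!} 1^{p+p!-1}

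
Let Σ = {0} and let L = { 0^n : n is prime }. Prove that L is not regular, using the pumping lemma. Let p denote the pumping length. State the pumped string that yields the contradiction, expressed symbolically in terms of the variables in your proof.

Assume L is regular; let p be its pumping constant.
Let q be a prime with q ≥ p+2 (infinitely many primes exist), and take w = 0^q ∈ L with |w| = q ≥ p.
Write w = xyz as guaranteed by the lemma, with |xy| ≤ p and y is nonempty.
Then y = 0^k for some k with 1 ≤ k ≤ p.
Since 1 ≤ k ≤ p, |xz| = q-k. Pump with i = q+1: |xy^{q+1}z| = (q-k)+(q+1)k = q+qk = q(1+k), which is composite (both factors ≥ 2). So xy^{q+1}z = 0^{q(1+k)} ∉ L.
This is a contradiction; hence L is not regular.

0^{q(1+k)}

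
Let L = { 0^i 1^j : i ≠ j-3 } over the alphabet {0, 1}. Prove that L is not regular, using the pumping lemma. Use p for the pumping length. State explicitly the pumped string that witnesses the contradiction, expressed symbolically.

Assume L is regular; let p be its pumping constant.
Choose w = 0^p 1^{p+p!+3}. Since p ≠ (p+p!+3)-3 = p+p!, w ∈ L; and |w| ≥ p.
The pumping lemma gives a decomposition w = xyz where |xy| ≤ p and |y| ≥ 1.
Because |xy| ≤ p and w begins with p copies of 0, we have y = 0^k with 1 ≤ k ≤ p.
Since 1 ≤ k ≤ p, k divides p!; set t = 1 + p!/k. Then xy^t z has p + (p!/k)·k = p + p! copies of 0. Now the 0-count is p+p! and (1-count)-3 = (p+p!+3)-3 = p+p!, so i ≠ j-3 fails. So xy^t z = 0^{p+p!} 1^{p+p!+3} ∉ L.
This is a contradiction; hence L is not regular.

0^{p+p!} 1^{p+p!+3}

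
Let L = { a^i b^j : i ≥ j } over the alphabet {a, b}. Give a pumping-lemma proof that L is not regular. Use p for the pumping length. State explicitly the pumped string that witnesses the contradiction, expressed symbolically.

a^{p-k} b^p

Toward a contradiction, assume L is regular with pumping length p.
Choose w = a^p b^p ∈ L, with |w| = 2p ≥ p.
Write w = xyz as guaranteed by the lemma, with |xy| ≤ p and y is nonempty.
Since the first p symbols of w are all a's and |xy| ≤ p, y lies entirely in the leading a-block: y = a^k for some k with 1 ≤ k ≤ p.
Consider xy^0z = xz = a^{p-k} b^p. Since k ≥ 1, the a-count p-k is less than p, so i ≥ j fails; thus xz ∉ L.
Contradiction. Therefore L is not regular.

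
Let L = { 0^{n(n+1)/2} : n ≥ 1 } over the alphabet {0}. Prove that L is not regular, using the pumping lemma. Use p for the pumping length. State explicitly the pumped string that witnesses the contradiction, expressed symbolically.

0^{p(p+1)/2+k}

Assume L is regular. Let p be the pumping length given by the pumping lemma.
Take w = 0^{p(p+1)/2} ∈ L with |w| = p(p+1)/2 ≥ p.
The pumping lemma gives a decomposition w = xyz where |xy| ≤ p and |y| ≥ 1.
Then y = 0^k for some k with 1 ≤ k ≤ p.
Pump with i = 2: xy^2z = 0^{p(p+1)/2+k}. Since 1 ≤ k ≤ p, p(p+1)/2 < p(p+1)/2+k ≤ p(p+1)/2+p < (p+1)(p+2)/2, so p(p+1)/2+k is strictly between consecutive triangular numbers. So xy^2z ∉ L.
This contradicts the pumping lemma, so L is not regular.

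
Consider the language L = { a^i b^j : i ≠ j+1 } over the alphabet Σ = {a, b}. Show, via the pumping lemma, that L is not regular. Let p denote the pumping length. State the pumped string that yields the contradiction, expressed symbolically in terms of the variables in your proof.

Suppose for contradiction that L is regular, and let p be the pumping length.
Choose w = a^p b^{p+p!-1}. Since p ≠ (p+p!-1)+1 = p+p!, w ∈ L; and |w| ≥ p.
Write w = xyz as guaranteed by the lemma, with |xy| ≤ p and y is nonempty.
The first p characters of w are a's, so xy (and hence y) consists only of a's. Write y = a^k, 1 ≤ k ≤ p.
Since 1 ≤ k ≤ p, k divides p!; set t = 1 + p!/k. Then xy^t z has p + (p!/k)·k = p + p! copies of a. Now the a-count is p+p! and (b-count)+1 = (p+p!-1)+1 = p+p!, so i ≠ j+1 fails. So xy^t z = a^{p+p!} b^{p+p!-1} ∉ L.
This is a contradiction; hence L is not regular.

a^{p+p!} b^{p+p!-1}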